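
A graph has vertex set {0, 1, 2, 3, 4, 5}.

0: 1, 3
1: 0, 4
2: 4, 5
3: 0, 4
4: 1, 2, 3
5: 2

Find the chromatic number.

2 and 4 are adjacent, so at least 2 colors are needed.
2 colors suffice: color a → {0, 4, 5}; color b → {1, 2, 3}. Every edge joins two different colors.

2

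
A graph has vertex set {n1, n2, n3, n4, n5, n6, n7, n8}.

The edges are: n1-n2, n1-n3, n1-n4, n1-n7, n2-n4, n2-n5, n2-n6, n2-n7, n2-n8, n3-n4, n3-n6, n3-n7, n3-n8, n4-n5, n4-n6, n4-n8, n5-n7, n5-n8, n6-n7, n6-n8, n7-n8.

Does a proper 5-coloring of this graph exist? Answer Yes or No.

Yes

The chromatic number is 4. n2, n5, n7, n8 are pairwise adjacent (a clique of size 4), so at least 4 colors are needed.
4 colors suffice: n1=green, n2=blue, n3=blue, n4=red, n5=yellow, n6=yellow, n7=red, n8=green.
Since 5 ≥ 4, a proper 5-coloring certainly exists.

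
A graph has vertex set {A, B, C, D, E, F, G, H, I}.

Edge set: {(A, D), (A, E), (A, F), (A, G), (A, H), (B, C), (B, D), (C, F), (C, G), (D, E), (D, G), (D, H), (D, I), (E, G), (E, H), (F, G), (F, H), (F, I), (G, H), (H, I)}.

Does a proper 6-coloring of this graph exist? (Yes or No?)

Yes

The chromatic number is 5. A, D, E, G, H form a clique, so at least 5 colors are needed.
5 colors suffice: color 1 → {D, F}; color 2 → {C, H}; color 3 → {B, G, I}; color 4 → {A}; color 5 → {E}.
Since 6 ≥ 5, a proper 6-coloring certainly exists.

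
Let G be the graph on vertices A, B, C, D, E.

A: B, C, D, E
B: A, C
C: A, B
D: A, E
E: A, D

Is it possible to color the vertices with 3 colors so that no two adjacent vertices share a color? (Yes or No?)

Yes

The chromatic number is 3. A, B, C are mutually adjacent, so at least 3 colors are needed.
3 colors suffice: A=1, B=2, C=3, D=2, E=3.
That is already a proper 3-coloring.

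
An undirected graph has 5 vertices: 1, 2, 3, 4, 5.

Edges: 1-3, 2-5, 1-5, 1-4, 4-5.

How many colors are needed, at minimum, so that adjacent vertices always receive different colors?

3

1, 4, 5 are mutually adjacent, so at least 3 colors are needed.
3 colors suffice: color a → {3, 5}; color b → {1, 2}; color c → {4}. Each edge has distinct colors on its endpoints.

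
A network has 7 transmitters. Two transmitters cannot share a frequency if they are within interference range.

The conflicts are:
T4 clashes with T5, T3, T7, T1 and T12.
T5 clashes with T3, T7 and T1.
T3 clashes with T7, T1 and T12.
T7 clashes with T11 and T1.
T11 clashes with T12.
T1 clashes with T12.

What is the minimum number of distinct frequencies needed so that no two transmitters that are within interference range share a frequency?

T4, T5, T3, T7, T1 are mutually in conflict, so at least 5 frequencies are needed.
Using 5 frequencies: T4=4, T5=5, T3=3, T7=1, T11=2, T1=2, T12=1. No two conflicting transmitters share a frequency.

5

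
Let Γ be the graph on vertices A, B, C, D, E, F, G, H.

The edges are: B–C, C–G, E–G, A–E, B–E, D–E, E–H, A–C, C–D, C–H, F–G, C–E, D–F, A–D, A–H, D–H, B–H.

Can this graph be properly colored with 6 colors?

Yes

The chromatic number is 5. A, C, D, E, H form a clique, so at least 5 colors are needed.
One proper 5-coloring: A=5, B=4, C=2, D=4, E=1, F=1, G=3, H=3.
Since 6 ≥ 5, a proper 6-coloring certainly exists.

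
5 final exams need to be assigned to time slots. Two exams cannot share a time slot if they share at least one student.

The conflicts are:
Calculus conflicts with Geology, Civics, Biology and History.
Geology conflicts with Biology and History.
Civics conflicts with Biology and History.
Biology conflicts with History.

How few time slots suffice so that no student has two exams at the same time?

Calculus, Civics, Biology, History pairwise conflict, so at least 4 time slots are needed.
A valid assignment using 4 time slots: Calculus=3, Geology=4, Civics=4, Biology=2, History=1. Every pair that conflicts lands in different time slots.

4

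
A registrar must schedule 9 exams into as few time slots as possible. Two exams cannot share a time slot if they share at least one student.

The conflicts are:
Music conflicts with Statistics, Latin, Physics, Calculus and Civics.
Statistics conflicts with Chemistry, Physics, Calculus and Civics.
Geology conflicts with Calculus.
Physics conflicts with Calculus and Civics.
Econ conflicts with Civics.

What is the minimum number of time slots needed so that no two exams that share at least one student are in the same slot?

4

Music, Statistics, Physics, Civics all conflict with each other, so at least 4 time slots are needed.
4 time slots suffice: Music=1, Statistics=2, Latin=2, Chemistry=1, Geology=1, Physics=3, Econ=1, Calculus=4, Civics=4. No two conflicting exams share a time slot.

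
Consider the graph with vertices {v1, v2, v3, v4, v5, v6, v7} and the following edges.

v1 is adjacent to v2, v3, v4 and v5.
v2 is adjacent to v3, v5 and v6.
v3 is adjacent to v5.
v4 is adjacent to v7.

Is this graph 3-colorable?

No

v1, v2, v3, v5 are mutually adjacent (a clique of size 4), so at least 4 colors are needed.
So 3 colors are not enough.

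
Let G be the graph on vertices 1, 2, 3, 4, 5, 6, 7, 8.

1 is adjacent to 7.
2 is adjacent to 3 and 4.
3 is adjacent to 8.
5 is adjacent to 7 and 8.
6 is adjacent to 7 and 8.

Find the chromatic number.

2

2 and 4 are adjacent, so at least 2 colors are needed.
2 colors suffice: color red → {2, 7, 8}; color blue → {1, 3, 4, 5, 6}. Each edge has distinct colors on its endpoints.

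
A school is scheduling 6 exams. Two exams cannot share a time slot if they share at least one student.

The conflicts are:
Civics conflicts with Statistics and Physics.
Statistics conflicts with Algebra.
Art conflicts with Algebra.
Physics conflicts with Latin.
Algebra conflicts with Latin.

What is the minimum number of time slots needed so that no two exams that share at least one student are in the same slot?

3

The cycle Algebra-Statistics-Civics-Physics-Latin-Algebra has odd length 5, so it cannot be 2-colored; at least 3 time slots are needed.
3 time slots suffice: Civics=1, Statistics=2, Art=2, Physics=3, Algebra=1, Latin=2. Each listed conflict is separated.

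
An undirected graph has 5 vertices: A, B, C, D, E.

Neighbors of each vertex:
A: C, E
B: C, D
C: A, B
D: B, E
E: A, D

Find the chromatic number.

3

The cycle A-E-D-B-C-A has odd length 5, so it cannot be 2-colored; at least 3 colors are needed.
3 colors suffice: color red → {A, D}; color blue → {C, E}; color green → {B}. Every edge joins two different colors.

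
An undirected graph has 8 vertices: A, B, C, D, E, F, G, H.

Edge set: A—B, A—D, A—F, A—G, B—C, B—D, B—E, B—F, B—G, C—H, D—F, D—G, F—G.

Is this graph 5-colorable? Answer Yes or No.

The chromatic number is 5. A, B, D, F, G are mutually adjacent (a clique of size 5), so at least 5 colors are needed.
5 colors suffice: color 1 → {B, H}; color 2 → {C, D, E}; color 3 → {F}; color 4 → {A}; color 5 → {G}.
That is already a proper 5-coloring.

Yes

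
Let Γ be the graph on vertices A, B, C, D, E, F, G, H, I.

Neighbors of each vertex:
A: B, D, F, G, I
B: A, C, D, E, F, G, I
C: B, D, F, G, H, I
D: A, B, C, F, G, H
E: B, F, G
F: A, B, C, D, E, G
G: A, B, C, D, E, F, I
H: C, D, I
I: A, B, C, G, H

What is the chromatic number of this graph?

5

A, B, D, F, G form a clique, so at least 5 colors are needed.
5 colors suffice: color 1 → {B, H}; color 2 → {G}; color 3 → {D, E, I}; color 4 → {A, C}; color 5 → {F}. Each edge has distinct colors on its endpoints.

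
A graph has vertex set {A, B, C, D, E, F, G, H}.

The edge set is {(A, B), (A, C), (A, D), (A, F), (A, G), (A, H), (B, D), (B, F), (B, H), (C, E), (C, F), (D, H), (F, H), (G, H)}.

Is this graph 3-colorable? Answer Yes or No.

A, B, D, H are mutually adjacent (a clique of size 4), so at least 4 colors are needed.
So 3 colors are not enough.

No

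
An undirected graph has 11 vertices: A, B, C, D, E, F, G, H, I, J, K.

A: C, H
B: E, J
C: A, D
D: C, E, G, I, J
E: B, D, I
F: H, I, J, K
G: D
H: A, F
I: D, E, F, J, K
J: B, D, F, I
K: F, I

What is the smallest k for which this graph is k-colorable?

3

D, E, I are pairwise adjacent, so at least 3 colors are needed.
3 colors suffice: A=2, B=1, C=1, D=2, E=3, F=2, G=1, H=1, I=1, J=3, K=3. Every edge joins two different colors.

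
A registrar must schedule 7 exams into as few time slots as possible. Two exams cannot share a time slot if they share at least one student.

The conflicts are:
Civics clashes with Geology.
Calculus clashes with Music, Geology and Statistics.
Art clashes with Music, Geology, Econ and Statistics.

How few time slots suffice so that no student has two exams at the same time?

Calculus and Geology conflict, so at least 2 time slots are needed.
2 time slots suffice: time slot 1 → {Civics, Calculus, Art}; time slot 2 → {Music, Geology, Econ, Statistics}. Each listed conflict is separated.

2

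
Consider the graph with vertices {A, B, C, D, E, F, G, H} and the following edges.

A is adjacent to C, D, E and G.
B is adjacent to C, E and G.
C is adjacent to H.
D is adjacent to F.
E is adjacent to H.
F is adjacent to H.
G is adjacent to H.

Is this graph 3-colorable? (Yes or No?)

Yes

The chromatic number is 3. The cycle C-H-F-D-A-C has odd length 5, so it cannot be 2-colored; at least 3 colors are needed.
A valid assignment using 3 colors: A=1, B=1, C=2, D=3, E=2, F=2, G=2, H=1.
That is already a proper 3-coloring.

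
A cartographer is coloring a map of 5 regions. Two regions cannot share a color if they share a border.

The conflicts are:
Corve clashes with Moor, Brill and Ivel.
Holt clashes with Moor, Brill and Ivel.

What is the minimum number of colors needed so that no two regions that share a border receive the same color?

Corve and Moor conflict, so at least 2 colors are needed.
2 colors suffice: color 1 → {Corve, Holt}; color 2 → {Moor, Brill, Ivel}. No two conflicting regions share a color.

2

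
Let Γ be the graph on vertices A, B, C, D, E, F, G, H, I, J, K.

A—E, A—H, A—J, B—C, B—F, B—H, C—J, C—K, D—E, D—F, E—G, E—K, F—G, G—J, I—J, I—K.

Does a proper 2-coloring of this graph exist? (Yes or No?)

No

The cycle K-E-G-J-C-K has odd length 5, so it cannot be 2-colored; at least 3 colors are needed.
So 2 colors are not enough.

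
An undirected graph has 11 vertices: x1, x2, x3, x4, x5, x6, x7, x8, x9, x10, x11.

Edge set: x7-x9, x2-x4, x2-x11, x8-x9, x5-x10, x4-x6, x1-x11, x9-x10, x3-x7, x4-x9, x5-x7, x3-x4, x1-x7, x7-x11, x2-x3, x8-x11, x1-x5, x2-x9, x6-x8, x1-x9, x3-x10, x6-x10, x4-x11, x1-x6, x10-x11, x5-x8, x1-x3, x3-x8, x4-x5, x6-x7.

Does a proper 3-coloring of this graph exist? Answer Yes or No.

The chromatic number is 3. x1, x7, x11 are mutually adjacent, so at least 3 colors are needed.
3 colors suffice: color R → {x3, x5, x6, x9, x11}; color B → {x1, x4, x8, x10}; color G → {x2, x7}.
That is already a proper 3-coloring.

Yes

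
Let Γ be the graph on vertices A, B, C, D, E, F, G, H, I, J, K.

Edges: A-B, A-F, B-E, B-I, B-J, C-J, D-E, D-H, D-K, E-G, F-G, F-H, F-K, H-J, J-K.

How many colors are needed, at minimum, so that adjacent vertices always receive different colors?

3

The cycle A-B-E-G-F-A has odd length 5, so it cannot be 2-colored; at least 3 colors are needed.
3 colors suffice: A=blue, B=red, C=red, D=red, E=blue, F=red, G=green, H=green, I=blue, J=blue, K=green. Each edge has distinct colors on its endpoints.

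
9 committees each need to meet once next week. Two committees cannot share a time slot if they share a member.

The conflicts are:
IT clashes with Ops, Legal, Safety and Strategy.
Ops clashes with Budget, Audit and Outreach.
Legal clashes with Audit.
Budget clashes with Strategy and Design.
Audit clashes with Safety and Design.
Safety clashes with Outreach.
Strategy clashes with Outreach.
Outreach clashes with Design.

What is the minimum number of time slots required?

Ops and Budget conflict, so at least 2 time slots are needed.
2 time slots suffice: time slot 1 → {IT, Budget, Audit, Outreach}; time slot 2 → {Ops, Legal, Safety, Strategy, Design}. No two conflicting committees share a time slot.

2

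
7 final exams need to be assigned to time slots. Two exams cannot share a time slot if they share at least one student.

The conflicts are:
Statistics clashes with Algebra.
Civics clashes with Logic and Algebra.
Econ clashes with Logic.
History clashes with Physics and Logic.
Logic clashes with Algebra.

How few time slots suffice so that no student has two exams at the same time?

3

Civics, Logic, Algebra pairwise conflict, so at least 3 time slots are needed.
3 time slots suffice: time slot 1 → {Statistics, Physics, Logic}; time slot 2 → {Econ, History, Algebra}; time slot 3 → {Civics}. Each listed conflict is separated.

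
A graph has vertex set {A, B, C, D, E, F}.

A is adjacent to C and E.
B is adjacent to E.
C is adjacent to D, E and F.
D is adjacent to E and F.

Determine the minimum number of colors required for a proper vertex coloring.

3

A, C, E are mutually adjacent, so at least 3 colors are needed.
3 colors suffice: color 1 → {B, C}; color 2 → {E, F}; color 3 → {A, D}. No two adjacent vertices share a color.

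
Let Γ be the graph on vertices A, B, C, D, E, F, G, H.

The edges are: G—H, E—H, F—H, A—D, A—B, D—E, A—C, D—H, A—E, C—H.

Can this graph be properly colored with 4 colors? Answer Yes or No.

The chromatic number is 3. D, E, H are pairwise adjacent, so at least 3 colors are needed.
A valid assignment using 3 colors: A=1, B=2, C=2, D=2, E=3, F=2, G=2, H=1.
Since 4 ≥ 3, a proper 4-coloring certainly exists.

Yes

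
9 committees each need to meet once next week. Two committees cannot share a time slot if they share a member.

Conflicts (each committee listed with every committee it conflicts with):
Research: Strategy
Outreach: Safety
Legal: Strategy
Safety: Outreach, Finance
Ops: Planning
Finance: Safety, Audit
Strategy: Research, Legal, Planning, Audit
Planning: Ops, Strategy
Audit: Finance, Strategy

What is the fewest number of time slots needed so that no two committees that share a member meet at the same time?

Ops and Planning conflict, so at least 2 time slots are needed.
2 time slots suffice: time slot 1 → {Outreach, Ops, Finance, Strategy}; time slot 2 → {Research, Legal, Safety, Planning, Audit}. Each listed conflict is separated.

2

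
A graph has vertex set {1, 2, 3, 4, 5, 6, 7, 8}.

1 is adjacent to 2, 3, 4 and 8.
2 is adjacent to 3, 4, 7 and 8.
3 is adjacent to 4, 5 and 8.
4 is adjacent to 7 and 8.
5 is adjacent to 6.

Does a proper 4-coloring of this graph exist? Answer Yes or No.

No

1, 2, 3, 4, 8 form a clique, so at least 5 colors are needed.
So 4 colors are not enough.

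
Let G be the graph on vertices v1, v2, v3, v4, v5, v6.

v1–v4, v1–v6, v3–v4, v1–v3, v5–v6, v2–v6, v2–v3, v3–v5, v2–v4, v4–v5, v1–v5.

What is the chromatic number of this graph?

v1, v3, v4, v5 are mutually adjacent (a clique of size 4), so at least 4 colors are needed.
One proper 4-coloring: v1=2, v2=2, v3=1, v4=4, v5=3, v6=1. Each edge has distinct colors on its endpoints.

4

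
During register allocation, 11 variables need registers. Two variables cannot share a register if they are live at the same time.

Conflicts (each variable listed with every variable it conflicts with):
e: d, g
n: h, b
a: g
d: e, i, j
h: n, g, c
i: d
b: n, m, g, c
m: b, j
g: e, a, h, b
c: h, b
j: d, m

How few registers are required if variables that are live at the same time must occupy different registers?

b and m conflict, so at least 2 registers are needed.
2 registers suffice: register 1 → {n, d, m, g, c}; register 2 → {e, a, h, i, b, j}. Each listed conflict is separated.

2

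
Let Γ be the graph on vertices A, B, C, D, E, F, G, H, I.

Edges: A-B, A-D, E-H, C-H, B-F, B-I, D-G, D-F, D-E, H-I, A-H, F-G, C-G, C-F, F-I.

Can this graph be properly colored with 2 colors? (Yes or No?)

B, F, I form a triangle, so at least 3 colors are needed.
So 2 colors are not enough.

No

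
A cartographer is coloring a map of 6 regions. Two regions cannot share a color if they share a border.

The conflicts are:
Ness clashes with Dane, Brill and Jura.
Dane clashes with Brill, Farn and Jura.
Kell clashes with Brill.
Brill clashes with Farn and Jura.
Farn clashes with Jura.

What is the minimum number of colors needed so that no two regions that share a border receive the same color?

Ness, Dane, Brill, Jura all conflict with each other, so at least 4 colors are needed.
4 colors suffice: color 1 → {Brill}; color 2 → {Kell, Jura}; color 3 → {Dane}; color 4 → {Ness, Farn}. No two conflicting regions share a color.

4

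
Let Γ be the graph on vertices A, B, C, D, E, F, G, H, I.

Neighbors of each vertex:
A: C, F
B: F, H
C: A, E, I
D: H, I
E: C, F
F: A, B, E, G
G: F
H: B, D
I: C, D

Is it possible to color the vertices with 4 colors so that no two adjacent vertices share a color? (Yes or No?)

The chromatic number is 3. The cycle H-D-I-C-A-F-B-H has odd length 7, so it cannot be 2-colored; at least 3 colors are needed.
A valid assignment using 3 colors: A=blue, B=blue, C=red, D=green, E=blue, F=red, G=blue, H=red, I=blue.
Since 4 ≥ 3, a proper 4-coloring certainly exists.

Yes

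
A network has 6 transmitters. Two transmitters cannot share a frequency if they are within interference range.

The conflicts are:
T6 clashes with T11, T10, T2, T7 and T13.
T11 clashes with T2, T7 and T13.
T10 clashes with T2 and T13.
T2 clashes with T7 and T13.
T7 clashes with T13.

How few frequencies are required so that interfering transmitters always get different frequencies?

5

T6, T11, T2, T7, T13 pairwise conflict, so at least 5 frequencies are needed.
5 frequencies suffice: T6=1, T11=5, T10=4, T2=2, T7=4, T13=3. Each listed conflict is separated.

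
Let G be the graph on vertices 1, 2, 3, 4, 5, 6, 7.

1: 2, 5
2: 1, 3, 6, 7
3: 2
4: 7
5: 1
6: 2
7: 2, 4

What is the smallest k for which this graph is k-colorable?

2 and 7 are adjacent, so at least 2 colors are needed.
2 colors suffice: color red → {2, 4, 5}; color blue → {1, 3, 6, 7}. No two adjacent vertices share a color.

2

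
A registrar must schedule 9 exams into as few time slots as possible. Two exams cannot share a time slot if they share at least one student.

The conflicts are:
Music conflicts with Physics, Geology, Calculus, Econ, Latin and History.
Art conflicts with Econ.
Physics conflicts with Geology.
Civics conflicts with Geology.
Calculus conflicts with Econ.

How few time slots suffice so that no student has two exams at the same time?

Music, Physics, Geology are mutually in conflict, so at least 3 time slots are needed.
A valid assignment using 3 time slots: Music=1, Art=1, Physics=3, Civics=1, Geology=2, Calculus=3, Econ=2, Latin=2, History=2. No two conflicting exams share a time slot.

3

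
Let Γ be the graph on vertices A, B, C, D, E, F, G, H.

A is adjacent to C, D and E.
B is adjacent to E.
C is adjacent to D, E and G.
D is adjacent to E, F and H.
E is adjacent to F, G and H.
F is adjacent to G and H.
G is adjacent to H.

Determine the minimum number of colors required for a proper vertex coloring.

E, F, G, H are mutually adjacent (a clique of size 4), so at least 4 colors are needed.
4 colors suffice: color 1 → {E}; color 2 → {B, D, G}; color 3 → {C, H}; color 4 → {A, F}. Every edge joins two different colors.

4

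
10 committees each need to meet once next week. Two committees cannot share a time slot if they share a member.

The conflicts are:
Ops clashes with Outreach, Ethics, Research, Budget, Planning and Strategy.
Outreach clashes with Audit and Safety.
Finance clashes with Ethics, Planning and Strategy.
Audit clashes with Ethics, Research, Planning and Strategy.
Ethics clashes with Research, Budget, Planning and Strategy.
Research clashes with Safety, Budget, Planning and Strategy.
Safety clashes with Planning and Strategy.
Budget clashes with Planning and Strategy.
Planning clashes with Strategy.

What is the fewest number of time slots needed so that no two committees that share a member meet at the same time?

Ops, Ethics, Research, Budget, Planning, Strategy are mutually in conflict, so at least 6 time slots are needed.
6 time slots suffice: time slot 1 → {Outreach, Strategy}; time slot 2 → {Planning}; time slot 3 → {Ethics, Safety}; time slot 4 → {Finance, Research}; time slot 5 → {Ops, Audit}; time slot 6 → {Budget}. Every pair that conflicts lands in different time slots.

6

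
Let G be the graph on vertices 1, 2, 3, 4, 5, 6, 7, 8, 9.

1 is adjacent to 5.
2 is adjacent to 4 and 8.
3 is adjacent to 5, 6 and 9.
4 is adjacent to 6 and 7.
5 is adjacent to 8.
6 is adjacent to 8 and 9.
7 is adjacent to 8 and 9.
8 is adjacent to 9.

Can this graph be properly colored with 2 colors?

7, 8, 9 are mutually adjacent, so at least 3 colors are needed.
So 2 colors are not enough.

No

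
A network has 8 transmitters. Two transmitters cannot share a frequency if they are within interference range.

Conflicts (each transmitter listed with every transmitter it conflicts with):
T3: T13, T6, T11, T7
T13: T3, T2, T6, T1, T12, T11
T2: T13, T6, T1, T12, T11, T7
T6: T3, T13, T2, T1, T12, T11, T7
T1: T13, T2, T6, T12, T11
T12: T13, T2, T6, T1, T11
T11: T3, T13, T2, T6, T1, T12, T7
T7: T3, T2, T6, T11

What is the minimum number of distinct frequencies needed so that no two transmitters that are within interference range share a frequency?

6

T13, T2, T6, T1, T12, T11 are mutually in conflict, so at least 6 frequencies are needed.
6 frequencies suffice: frequency 1 → {T6}; frequency 2 → {T11}; frequency 3 → {T13, T7}; frequency 4 → {T3, T2}; frequency 5 → {T12}; frequency 6 → {T1}. Every pair that conflicts lands in different frequencies.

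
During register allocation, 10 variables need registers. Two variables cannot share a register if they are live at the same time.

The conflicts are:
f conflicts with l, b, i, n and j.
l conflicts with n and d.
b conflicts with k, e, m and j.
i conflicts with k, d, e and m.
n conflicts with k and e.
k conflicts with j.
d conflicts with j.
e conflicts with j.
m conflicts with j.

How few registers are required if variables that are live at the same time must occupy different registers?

3

f, l, n pairwise conflict, so at least 3 registers are needed.
A valid assignment using 3 registers: f=2, l=3, b=3, i=1, n=1, k=2, d=2, e=2, m=2, j=1. Every pair that conflicts lands in different registers.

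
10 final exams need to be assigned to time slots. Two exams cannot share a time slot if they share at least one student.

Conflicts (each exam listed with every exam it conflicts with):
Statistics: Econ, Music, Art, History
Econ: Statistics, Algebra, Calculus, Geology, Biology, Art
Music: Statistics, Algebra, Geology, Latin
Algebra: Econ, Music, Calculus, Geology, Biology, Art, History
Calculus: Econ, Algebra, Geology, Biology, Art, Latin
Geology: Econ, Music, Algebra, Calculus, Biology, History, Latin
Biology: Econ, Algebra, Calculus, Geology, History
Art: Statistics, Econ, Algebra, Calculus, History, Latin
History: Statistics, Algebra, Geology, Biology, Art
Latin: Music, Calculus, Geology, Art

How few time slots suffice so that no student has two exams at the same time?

5

Econ, Algebra, Calculus, Geology, Biology pairwise conflict, so at least 5 time slots are needed.
5 time slots suffice: time slot 1 → {Geology, Art}; time slot 2 → {Statistics, Algebra, Latin}; time slot 3 → {Econ, Music, History}; time slot 4 → {Calculus}; time slot 5 → {Biology}. Every pair that conflicts lands in different time slots.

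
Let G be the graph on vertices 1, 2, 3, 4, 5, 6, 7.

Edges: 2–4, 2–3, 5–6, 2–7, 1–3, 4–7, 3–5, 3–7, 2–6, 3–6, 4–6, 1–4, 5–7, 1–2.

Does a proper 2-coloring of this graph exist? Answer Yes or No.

1, 2, 3 are mutually adjacent, so at least 3 colors are needed.
So 2 colors are not enough.

No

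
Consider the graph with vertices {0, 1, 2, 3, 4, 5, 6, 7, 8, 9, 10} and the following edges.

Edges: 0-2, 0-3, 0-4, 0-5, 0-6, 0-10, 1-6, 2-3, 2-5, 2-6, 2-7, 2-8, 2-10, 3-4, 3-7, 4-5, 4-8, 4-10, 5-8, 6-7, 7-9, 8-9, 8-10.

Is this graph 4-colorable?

The chromatic number is 3. 2, 8, 10 are mutually adjacent, so at least 3 colors are needed.
A valid assignment using 3 colors: 0=blue, 1=red, 2=red, 3=green, 4=red, 5=green, 6=green, 7=blue, 8=blue, 9=red, 10=green.
Since 4 ≥ 3, a proper 4-coloring certainly exists.

Yes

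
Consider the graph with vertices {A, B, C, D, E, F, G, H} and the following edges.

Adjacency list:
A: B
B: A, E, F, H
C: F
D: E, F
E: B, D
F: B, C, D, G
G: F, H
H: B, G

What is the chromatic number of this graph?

C and F are adjacent, so at least 2 colors are needed.
2 colors suffice: A=red, B=blue, C=blue, D=blue, E=red, F=red, G=blue, H=red. Each edge has distinct colors on its endpoints.

2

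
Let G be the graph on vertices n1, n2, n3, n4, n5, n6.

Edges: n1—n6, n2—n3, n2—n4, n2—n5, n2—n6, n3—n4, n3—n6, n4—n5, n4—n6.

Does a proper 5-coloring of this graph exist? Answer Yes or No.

Yes

The chromatic number is 4. n2, n3, n4, n6 are pairwise adjacent (a clique of size 4), so at least 4 colors are needed.
4 colors suffice: color 1 → {n1, n2}; color 2 → {n5, n6}; color 3 → {n4}; color 4 → {n3}.
Since 5 ≥ 4, a proper 5-coloring certainly exists.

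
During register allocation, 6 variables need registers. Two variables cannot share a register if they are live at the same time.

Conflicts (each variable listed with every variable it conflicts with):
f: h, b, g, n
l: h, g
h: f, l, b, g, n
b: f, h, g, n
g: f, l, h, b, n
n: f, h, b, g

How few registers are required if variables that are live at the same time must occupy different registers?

f, h, b, g, n are mutually in conflict, so at least 5 registers are needed.
5 registers suffice: f=3, l=3, h=2, b=5, g=1, n=4. No two conflicting variables share a register.

5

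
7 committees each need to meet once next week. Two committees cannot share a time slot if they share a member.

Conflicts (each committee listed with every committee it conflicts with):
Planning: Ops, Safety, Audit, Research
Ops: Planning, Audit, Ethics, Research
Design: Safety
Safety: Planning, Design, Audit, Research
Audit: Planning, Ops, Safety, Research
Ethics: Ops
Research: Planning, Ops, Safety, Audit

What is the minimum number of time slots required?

Planning, Ops, Audit, Research all conflict with each other, so at least 4 time slots are needed.
4 time slots suffice: time slot 1 → {Design, Ethics, Research}; time slot 2 → {Ops, Safety}; time slot 3 → {Audit}; time slot 4 → {Planning}. Every pair that conflicts lands in different time slots.

4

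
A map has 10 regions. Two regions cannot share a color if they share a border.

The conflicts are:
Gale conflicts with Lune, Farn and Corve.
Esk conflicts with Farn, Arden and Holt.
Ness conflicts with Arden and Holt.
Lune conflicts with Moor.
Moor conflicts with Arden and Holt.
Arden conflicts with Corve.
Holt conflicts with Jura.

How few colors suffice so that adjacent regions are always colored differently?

The cycle Corve-Gale-Farn-Esk-Arden-Corve has odd length 5, so it cannot be 2-colored; at least 3 colors are needed.
3 colors suffice: color 1 → {Gale, Arden, Holt}; color 2 → {Esk, Ness, Moor, Jura, Corve}; color 3 → {Lune, Farn}. No two conflicting regions share a color.

3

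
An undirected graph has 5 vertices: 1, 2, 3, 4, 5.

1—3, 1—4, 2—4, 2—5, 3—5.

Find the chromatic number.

3

The cycle 2-4-1-3-5-2 has odd length 5, so it cannot be 2-colored; at least 3 colors are needed.
3 colors suffice: 1=red, 2=green, 3=blue, 4=blue, 5=red. No two adjacent vertices share a color.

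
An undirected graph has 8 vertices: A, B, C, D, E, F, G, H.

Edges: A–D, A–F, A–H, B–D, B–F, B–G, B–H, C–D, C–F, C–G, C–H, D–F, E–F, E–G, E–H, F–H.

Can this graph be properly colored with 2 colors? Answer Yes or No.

No

E, F, H are mutually adjacent, so at least 3 colors are needed.
So 2 colors are not enough.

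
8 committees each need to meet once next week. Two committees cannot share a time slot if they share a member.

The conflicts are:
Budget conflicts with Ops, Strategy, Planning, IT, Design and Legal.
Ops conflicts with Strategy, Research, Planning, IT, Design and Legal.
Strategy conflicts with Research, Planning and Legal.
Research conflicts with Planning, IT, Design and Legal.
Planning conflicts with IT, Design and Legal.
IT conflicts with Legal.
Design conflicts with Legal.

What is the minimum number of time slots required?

5

Ops, Research, Planning, Design, Legal pairwise conflict, so at least 5 time slots are needed.
5 time slots suffice: time slot 1 → {Planning}; time slot 2 → {Legal}; time slot 3 → {Ops}; time slot 4 → {Budget, Research}; time slot 5 → {Strategy, IT, Design}. No two conflicting committees share a time slot.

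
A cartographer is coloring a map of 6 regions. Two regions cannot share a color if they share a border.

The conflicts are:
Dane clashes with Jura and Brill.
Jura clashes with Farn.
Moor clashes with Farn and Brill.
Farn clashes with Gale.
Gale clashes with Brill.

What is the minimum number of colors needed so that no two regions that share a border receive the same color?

The cycle Moor-Farn-Jura-Dane-Brill-Moor has odd length 5, so it cannot be 2-colored; at least 3 colors are needed.
3 colors suffice: color 1 → {Farn, Brill}; color 2 → {Jura, Moor, Gale}; color 3 → {Dane}. No two conflicting regions share a color.

3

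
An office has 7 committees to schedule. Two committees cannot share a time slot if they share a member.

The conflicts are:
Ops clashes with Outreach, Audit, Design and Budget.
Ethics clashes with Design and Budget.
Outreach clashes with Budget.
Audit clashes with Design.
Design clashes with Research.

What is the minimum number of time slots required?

3

Ops, Audit, Design are mutually in conflict, so at least 3 time slots are needed.
3 time slots suffice: time slot 1 → {Design, Budget}; time slot 2 → {Ops, Ethics, Research}; time slot 3 → {Outreach, Audit}. Every pair that conflicts lands in different time slots.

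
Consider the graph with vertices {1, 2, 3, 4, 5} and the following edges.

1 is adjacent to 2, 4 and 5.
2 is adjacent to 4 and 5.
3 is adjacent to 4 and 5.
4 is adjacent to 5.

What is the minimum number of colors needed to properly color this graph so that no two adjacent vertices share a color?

1, 2, 4, 5 form a clique, so at least 4 colors are needed.
A valid assignment using 4 colors: 1=d, 2=c, 3=c, 4=b, 5=a. Every edge joins two different colors.

4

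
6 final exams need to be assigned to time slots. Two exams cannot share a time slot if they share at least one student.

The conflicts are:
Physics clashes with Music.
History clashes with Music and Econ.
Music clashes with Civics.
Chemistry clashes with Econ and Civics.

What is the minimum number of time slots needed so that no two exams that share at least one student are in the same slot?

The cycle History-Econ-Chemistry-Civics-Music-History has odd length 5, so it cannot be 2-colored; at least 3 time slots are needed.
Using 3 time slots: Physics=2, History=2, Music=1, Chemistry=1, Econ=3, Civics=2. Each listed conflict is separated.

3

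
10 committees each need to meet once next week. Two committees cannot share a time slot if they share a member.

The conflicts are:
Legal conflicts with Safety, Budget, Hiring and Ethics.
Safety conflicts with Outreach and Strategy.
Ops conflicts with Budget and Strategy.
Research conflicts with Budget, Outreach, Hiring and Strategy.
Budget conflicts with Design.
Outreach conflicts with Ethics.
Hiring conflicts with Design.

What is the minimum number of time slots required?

3

The cycle Safety-Strategy-Ops-Budget-Legal-Safety has odd length 5, so it cannot be 2-colored; at least 3 time slots are needed.
3 time slots suffice: time slot 1 → {Budget, Outreach, Hiring, Strategy}; time slot 2 → {Legal, Ops, Research, Design}; time slot 3 → {Safety, Ethics}. Each listed conflict is separated.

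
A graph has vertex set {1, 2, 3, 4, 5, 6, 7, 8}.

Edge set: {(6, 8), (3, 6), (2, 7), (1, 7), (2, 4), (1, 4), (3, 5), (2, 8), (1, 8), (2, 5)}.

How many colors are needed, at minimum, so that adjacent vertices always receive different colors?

3

The cycle 3-6-8-2-5-3 has odd length 5, so it cannot be 2-colored; at least 3 colors are needed.
3 colors suffice: color a → {1, 2, 3}; color b → {4, 5, 7, 8}; color c → {6}. No two adjacent vertices share a color.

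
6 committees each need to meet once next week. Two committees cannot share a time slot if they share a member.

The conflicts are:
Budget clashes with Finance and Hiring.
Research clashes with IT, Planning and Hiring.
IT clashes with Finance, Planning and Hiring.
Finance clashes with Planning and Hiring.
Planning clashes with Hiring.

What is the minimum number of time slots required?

IT, Finance, Planning, Hiring pairwise conflict, so at least 4 time slots are needed.
Using 4 time slots: Budget=3, Research=2, IT=4, Finance=2, Planning=3, Hiring=1. Every pair that conflicts lands in different time slots.

4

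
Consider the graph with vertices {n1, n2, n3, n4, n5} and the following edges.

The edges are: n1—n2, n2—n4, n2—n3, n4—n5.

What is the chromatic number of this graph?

n1 and n2 are adjacent, so at least 2 colors are needed.
One proper 2-coloring: n1=2, n2=1, n3=2, n4=2, n5=1. No two adjacent vertices share a color.

2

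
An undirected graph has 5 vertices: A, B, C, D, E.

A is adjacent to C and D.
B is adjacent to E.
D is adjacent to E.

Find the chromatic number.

D and E are adjacent, so at least 2 colors are needed.
One proper 2-coloring: A=2, B=1, C=1, D=1, E=2. No two adjacent vertices share a color.

2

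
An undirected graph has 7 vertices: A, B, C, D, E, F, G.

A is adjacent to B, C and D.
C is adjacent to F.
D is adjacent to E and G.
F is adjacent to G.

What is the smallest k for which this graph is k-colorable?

The cycle A-D-G-F-C-A has odd length 5, so it cannot be 2-colored; at least 3 colors are needed.
3 colors suffice: color 1 → {B, D, F}; color 2 → {A, E, G}; color 3 → {C}. Every edge joins two different colors.

3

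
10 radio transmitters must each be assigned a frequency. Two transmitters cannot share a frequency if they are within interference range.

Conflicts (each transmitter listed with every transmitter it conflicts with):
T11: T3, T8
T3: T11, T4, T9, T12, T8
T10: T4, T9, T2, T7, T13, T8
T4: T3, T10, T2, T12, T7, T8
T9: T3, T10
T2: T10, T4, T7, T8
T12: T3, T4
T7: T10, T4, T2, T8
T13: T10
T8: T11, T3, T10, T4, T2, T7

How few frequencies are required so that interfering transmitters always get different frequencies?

T10, T4, T2, T7, T8 pairwise conflict, so at least 5 frequencies are needed.
5 frequencies suffice: frequency 1 → {T9, T12, T13, T8}; frequency 2 → {T3, T10}; frequency 3 → {T11, T4}; frequency 4 → {T7}; frequency 5 → {T2}. Every pair that conflicts lands in different frequencies.

5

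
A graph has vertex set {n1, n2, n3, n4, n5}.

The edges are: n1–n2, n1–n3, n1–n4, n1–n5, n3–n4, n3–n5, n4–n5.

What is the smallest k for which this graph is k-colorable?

4

n1, n3, n4, n5 form a clique, so at least 4 colors are needed.
One proper 4-coloring: n1=1, n2=2, n3=3, n4=2, n5=4. Each edge has distinct colors on its endpoints.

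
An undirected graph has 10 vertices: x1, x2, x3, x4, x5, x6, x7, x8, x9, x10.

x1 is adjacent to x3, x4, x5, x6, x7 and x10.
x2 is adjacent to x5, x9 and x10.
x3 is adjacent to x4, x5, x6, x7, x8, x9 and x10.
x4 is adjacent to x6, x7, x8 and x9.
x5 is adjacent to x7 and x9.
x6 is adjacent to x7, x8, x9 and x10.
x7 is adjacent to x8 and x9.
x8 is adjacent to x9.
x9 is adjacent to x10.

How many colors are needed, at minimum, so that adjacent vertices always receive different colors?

x3, x4, x6, x7, x8, x9 are mutually adjacent (a clique of size 6), so at least 6 colors are needed.
6 colors suffice: color 1 → {x2, x3}; color 2 → {x1, x9}; color 3 → {x7, x10}; color 4 → {x5, x6}; color 5 → {x4}; color 6 → {x8}. Each edge has distinct colors on its endpoints.

6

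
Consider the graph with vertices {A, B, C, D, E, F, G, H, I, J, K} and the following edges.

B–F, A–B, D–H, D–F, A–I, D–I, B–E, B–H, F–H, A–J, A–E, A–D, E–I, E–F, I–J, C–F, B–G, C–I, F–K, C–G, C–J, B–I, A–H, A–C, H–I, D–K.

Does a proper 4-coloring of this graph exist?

The chromatic number is 4. A, B, E, I are pairwise adjacent (a clique of size 4), so at least 4 colors are needed.
4 colors suffice: color 1 → {A, F, G}; color 2 → {I, K}; color 3 → {B, C, D}; color 4 → {E, H, J}.
That is already a proper 4-coloring.

Yes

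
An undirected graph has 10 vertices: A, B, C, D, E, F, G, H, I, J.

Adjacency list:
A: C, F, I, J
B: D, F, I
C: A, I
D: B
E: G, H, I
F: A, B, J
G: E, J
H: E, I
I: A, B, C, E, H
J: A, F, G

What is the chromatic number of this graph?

A, C, I are pairwise adjacent, so at least 3 colors are needed.
One proper 3-coloring: A=blue, B=blue, C=green, D=red, E=blue, F=green, G=green, H=green, I=red, J=red. Each edge has distinct colors on its endpoints.

3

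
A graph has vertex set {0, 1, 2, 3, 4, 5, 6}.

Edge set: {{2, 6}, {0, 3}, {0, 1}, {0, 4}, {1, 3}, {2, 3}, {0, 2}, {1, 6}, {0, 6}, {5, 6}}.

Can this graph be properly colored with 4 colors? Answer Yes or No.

The chromatic number is 3. 0, 1, 6 form a triangle, so at least 3 colors are needed.
3 colors suffice: color a → {0, 5}; color b → {3, 4, 6}; color c → {1, 2}.
Since 4 ≥ 3, a proper 4-coloring certainly exists.

Yes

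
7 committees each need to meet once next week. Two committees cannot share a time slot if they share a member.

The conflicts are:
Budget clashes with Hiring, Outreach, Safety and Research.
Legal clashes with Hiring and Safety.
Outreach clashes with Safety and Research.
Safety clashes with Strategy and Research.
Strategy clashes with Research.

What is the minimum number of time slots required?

Budget, Outreach, Safety, Research all conflict with each other, so at least 4 time slots are needed.
4 time slots suffice: time slot 1 → {Hiring, Safety}; time slot 2 → {Budget, Legal, Strategy}; time slot 3 → {Research}; time slot 4 → {Outreach}. Each listed conflict is separated.

4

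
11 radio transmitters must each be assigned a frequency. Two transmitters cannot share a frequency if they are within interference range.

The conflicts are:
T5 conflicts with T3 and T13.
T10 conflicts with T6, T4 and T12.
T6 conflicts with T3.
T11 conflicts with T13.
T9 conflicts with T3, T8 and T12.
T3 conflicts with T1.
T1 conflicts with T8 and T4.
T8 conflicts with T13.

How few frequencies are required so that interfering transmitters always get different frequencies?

3

The cycle T3-T5-T13-T8-T1-T3 has odd length 5, so it cannot be 2-colored; at least 3 frequencies are needed.
3 frequencies suffice: frequency 1 → {T10, T11, T3, T8}; frequency 2 → {T6, T9, T1, T13}; frequency 3 → {T5, T4, T12}. Every pair that conflicts lands in different frequencies.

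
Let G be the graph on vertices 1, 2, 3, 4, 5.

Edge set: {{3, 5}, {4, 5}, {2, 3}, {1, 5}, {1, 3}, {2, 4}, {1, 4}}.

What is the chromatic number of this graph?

3

1, 3, 5 are pairwise adjacent, so at least 3 colors are needed.
One proper 3-coloring: 1=blue, 2=blue, 3=red, 4=red, 5=green. No two adjacent vertices share a color.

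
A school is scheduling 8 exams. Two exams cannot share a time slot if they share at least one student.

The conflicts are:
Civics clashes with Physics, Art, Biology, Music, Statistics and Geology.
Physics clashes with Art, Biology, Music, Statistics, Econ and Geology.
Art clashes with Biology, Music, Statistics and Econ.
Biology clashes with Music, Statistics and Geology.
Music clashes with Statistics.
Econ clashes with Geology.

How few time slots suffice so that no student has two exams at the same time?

6

Civics, Physics, Art, Biology, Music, Statistics pairwise conflict, so at least 6 time slots are needed.
6 time slots suffice: time slot 1 → {Physics}; time slot 2 → {Art, Geology}; time slot 3 → {Civics, Econ}; time slot 4 → {Biology}; time slot 5 → {Statistics}; time slot 6 → {Music}. Each listed conflict is separated.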